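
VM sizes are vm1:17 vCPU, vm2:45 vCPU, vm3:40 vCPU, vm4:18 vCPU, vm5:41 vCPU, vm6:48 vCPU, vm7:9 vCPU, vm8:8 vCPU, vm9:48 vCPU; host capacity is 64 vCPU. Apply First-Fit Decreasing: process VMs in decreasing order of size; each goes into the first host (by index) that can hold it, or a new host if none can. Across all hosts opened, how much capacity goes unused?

Sorted descending: 48, 48, 45, 41, 40, 18, 17, 9, 8.
host 1: place 48 vCPU, 16 vCPU left
host 2: place 48 vCPU, 16 vCPU left
host 3: place 45 vCPU, 19 vCPU left
host 4: place 41 vCPU, 23 vCPU left
host 5: place 40 vCPU, 24 vCPU left
host 3: place 18 vCPU, 1 vCPU left
host 4: place 17 vCPU, 6 vCPU left
host 1: place 9 vCPU, 7 vCPU left
host 2: place 8 vCPU, 8 vCPU left
5 hosts × 64 vCPU = 320 vCPU; used 274 vCPU; unused 46 vCPU.

46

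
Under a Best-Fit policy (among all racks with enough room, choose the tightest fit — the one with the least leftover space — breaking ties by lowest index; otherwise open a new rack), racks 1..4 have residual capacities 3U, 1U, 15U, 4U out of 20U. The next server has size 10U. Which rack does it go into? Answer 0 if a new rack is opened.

Racks with room: rack 3 (15U).
Tightest fit is rack 3 with 15U free.

3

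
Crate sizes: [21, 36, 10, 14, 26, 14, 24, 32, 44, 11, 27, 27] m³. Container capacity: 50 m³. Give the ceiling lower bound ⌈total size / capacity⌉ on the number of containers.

6 containers

Total size = 21 + 36 + 10 + 14 + 26 + 14 + 24 + 32 + 44 + 11 + 27 + 27 = 286 m³.
⌈286 / 50⌉ = 6.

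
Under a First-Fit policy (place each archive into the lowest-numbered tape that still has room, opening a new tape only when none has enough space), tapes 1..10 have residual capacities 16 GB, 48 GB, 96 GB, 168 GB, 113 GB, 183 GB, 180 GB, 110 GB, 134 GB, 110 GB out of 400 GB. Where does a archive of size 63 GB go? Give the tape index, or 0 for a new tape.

Tapes with room: tape 3 (96 GB), tape 4 (168 GB), tape 5 (113 GB), tape 6 (183 GB), tape 7 (180 GB), tape 8 (110 GB), tape 9 (134 GB), tape 10 (110 GB).
The first with room is tape 3.

3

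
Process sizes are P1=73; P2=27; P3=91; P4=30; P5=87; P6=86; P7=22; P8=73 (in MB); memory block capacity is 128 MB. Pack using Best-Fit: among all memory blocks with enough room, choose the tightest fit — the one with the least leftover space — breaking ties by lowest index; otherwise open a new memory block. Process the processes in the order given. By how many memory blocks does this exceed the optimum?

Best-Fit: [73,27,22] [91,30] [87] [86] [73] → 5 memory blocks.
5 processes exceed 64 MB (half the capacity), and no two of those can share a memory block, so at least 5 memory blocks are needed.
So 5 is already optimal.

0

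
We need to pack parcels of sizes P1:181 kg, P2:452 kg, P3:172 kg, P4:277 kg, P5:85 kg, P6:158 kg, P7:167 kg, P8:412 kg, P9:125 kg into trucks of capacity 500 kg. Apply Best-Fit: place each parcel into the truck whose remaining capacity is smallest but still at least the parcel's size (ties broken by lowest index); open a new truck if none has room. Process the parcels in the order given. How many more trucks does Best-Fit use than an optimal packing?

0

Best-Fit: [181,172,85] [452] [277,158] [167,125] [412] → 5 trucks.
Total size 2029 kg; any packing needs at least ⌈2029/500⌉ = 5 trucks.
So 5 is already optimal.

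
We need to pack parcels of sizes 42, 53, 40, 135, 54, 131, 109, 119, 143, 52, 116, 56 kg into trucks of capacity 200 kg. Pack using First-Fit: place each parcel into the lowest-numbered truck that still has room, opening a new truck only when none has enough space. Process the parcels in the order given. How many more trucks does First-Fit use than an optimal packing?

First-Fit: [42,53,40,54] [135,52] [131,56] [109] [119] [143] [116] → 7 trucks.
Total size 1050 kg; any packing needs at least ⌈1050/200⌉ = 6 trucks.
An optimal packing achieves that bound: [143,56] [135,54] [131,53] [119,52] [116,42,40] [109] → 6 trucks.
Excess: 7 − 6 = 1.

1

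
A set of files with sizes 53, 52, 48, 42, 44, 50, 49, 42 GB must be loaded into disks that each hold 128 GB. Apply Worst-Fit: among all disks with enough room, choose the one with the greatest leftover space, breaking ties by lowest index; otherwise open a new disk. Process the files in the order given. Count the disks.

4 disks

disk 1: place 53 GB, 75 GB left
disk 1: place 52 GB, 23 GB left
disk 2: place 48 GB, 80 GB left
disk 2: place 42 GB, 38 GB left
disk 3: place 44 GB, 84 GB left
disk 3: place 50 GB, 34 GB left
disk 4: place 49 GB, 79 GB left
disk 4: place 42 GB, 37 GB left
Final disks: [53,52] [48,42] [44,50] [49,42].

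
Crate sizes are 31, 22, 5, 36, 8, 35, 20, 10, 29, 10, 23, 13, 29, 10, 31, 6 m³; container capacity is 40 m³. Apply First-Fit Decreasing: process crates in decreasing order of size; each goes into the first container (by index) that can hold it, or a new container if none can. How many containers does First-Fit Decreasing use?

9

Sorted descending: 36, 35, 31, 31, 29, 29, 23, 22, 20, 13, 10, 10, 10, 8, 6, 5.
Put 36 m³ in container 1; 4 m³ remain.
Put 35 m³ in container 2; 5 m³ remain.
Put 31 m³ in container 3; 9 m³ remain.
Put 31 m³ in container 4; 9 m³ remain.
Put 29 m³ in container 5; 11 m³ remain.
Put 29 m³ in container 6; 11 m³ remain.
Put 23 m³ in container 7; 17 m³ remain.
Put 22 m³ in container 8; 18 m³ remain.
Put 20 m³ in container 9; 20 m³ remain.
Put 13 m³ in container 7; 4 m³ remain.
Put 10 m³ in container 5; 1 m³ remain.
Put 10 m³ in container 6; 1 m³ remain.
Put 10 m³ in container 8; 8 m³ remain.
Put 8 m³ in container 3; 1 m³ remain.
Put 6 m³ in container 4; 3 m³ remain.
Put 5 m³ in container 2; 0 m³ remain.
Final containers: [36] [35,5] [31,8] [31,6] [29,10] [29,10] [23,13] [22,10] [20].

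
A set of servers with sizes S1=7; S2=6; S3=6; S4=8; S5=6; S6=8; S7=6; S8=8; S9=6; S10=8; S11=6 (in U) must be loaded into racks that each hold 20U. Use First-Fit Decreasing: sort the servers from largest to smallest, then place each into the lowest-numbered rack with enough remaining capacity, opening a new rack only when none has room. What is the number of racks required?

5

Sorted descending: 8, 8, 8, 8, 7, 6, 6, 6, 6, 6, 6.
rack 1: place 8U, 12U left
rack 1: place 8U, 4U left
rack 2: place 8U, 12U left
rack 2: place 8U, 4U left
rack 3: place 7U, 13U left
rack 3: place 6U, 7U left
rack 3: place 6U, 1U left
rack 4: place 6U, 14U left
rack 4: place 6U, 8U left
rack 4: place 6U, 2U left
rack 5: place 6U, 14U left
Final racks: [8,8] [8,8] [7,6,6] [6,6,6] [6].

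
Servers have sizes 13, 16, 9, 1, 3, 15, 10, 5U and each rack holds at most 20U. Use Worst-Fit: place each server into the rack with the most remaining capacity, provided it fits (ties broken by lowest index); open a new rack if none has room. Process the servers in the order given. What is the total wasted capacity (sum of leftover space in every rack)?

rack 1: place 13U, 7U left
rack 2: place 16U, 4U left
rack 3: place 9U, 11U left
rack 3: place 1U, 10U left
rack 3: place 3U, 7U left
rack 4: place 15U, 5U left
rack 5: place 10U, 10U left
rack 5: place 5U, 5U left
5 racks × 20U = 100U; used 72U; unused 28U.

28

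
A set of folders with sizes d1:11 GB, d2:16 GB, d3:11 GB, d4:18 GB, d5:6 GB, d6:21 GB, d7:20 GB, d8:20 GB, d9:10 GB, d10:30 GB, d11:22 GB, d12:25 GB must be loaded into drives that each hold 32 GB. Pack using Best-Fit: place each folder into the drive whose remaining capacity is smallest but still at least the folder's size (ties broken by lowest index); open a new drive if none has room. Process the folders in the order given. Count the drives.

8 drives

Put d1 (11 GB) in drive 1; 21 GB remain.
Put d2 (16 GB) in drive 1; 5 GB remain.
Put d3 (11 GB) in drive 2; 21 GB remain.
Put d4 (18 GB) in drive 2; 3 GB remain.
Put d5 (6 GB) in drive 3; 26 GB remain.
Put d6 (21 GB) in drive 3; 5 GB remain.
Put d7 (20 GB) in drive 4; 12 GB remain.
Put d8 (20 GB) in drive 5; 12 GB remain.
Put d9 (10 GB) in drive 4; 2 GB remain.
Put d10 (30 GB) in drive 6; 2 GB remain.
Put d11 (22 GB) in drive 7; 10 GB remain.
Put d12 (25 GB) in drive 8; 7 GB remain.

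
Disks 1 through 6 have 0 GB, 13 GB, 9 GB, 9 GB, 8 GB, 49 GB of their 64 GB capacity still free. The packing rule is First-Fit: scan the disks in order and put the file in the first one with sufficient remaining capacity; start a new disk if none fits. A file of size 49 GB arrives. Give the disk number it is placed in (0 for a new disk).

6

Disks with room: disk 6 (49 GB).
The first with room is disk 6.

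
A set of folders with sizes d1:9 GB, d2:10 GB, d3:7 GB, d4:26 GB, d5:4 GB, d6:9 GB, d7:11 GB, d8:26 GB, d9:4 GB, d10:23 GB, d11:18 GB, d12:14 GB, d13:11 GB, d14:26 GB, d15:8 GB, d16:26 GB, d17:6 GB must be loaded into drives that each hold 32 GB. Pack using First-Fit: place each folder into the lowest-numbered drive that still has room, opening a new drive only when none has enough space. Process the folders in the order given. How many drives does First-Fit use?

drive 1: place d1 (9 GB), 23 GB left
drive 1: place d2 (10 GB), 13 GB left
drive 1: place d3 (7 GB), 6 GB left
drive 2: place d4 (26 GB), 6 GB left
drive 1: place d5 (4 GB), 2 GB left
drive 3: place d6 (9 GB), 23 GB left
drive 3: place d7 (11 GB), 12 GB left
drive 4: place d8 (26 GB), 6 GB left
drive 2: place d9 (4 GB), 2 GB left
drive 5: place d10 (23 GB), 9 GB left
drive 6: place d11 (18 GB), 14 GB left
drive 6: place d12 (14 GB), 0 GB left
drive 3: place d13 (11 GB), 1 GB left
drive 7: place d14 (26 GB), 6 GB left
drive 5: place d15 (8 GB), 1 GB left
drive 8: place d16 (26 GB), 6 GB left
drive 4: place d17 (6 GB), 0 GB left

8 drives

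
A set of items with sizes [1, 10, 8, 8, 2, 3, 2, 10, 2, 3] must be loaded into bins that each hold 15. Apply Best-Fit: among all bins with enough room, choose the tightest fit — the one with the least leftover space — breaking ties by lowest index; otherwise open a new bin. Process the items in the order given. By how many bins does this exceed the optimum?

Best-Fit: [1,10,2,2] [8,3,2] [8] [10,3] → 4 bins.
Total size 49; any packing needs at least ⌈49/15⌉ = 4 bins.
So 4 is already optimal.

0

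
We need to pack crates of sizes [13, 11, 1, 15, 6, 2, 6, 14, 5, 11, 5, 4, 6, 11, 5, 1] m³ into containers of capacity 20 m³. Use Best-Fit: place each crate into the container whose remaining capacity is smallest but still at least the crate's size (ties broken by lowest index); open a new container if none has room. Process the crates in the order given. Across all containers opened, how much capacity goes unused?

container 1: place 13 m³, 7 m³ left
container 2: place 11 m³, 9 m³ left
container 1: place 1 m³, 6 m³ left
container 3: place 15 m³, 5 m³ left
container 1: place 6 m³, 0 m³ left
container 3: place 2 m³, 3 m³ left
container 2: place 6 m³, 3 m³ left
container 4: place 14 m³, 6 m³ left
container 4: place 5 m³, 1 m³ left
container 5: place 11 m³, 9 m³ left
container 5: place 5 m³, 4 m³ left
container 5: place 4 m³, 0 m³ left
container 6: place 6 m³, 14 m³ left
container 6: place 11 m³, 3 m³ left
container 7: place 5 m³, 15 m³ left
container 4: place 1 m³, 0 m³ left
7 containers × 20 m³ = 140 m³; used 116 m³; unused 24 m³.

24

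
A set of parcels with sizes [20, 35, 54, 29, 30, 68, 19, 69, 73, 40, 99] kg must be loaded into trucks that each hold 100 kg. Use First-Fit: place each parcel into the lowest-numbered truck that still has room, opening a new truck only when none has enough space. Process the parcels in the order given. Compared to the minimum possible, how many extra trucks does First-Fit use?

First-Fit: [20,35,29] [54,30] [68,19] [69] [73] [40] [99] → 7 trucks.
Total size 536 kg; any packing needs at least ⌈536/100⌉ = 6 trucks.
An optimal packing achieves that bound: [99] [73,20] [69,30] [68,29] [54,40] [35,19] → 6 trucks.
Excess: 7 − 6 = 1.

1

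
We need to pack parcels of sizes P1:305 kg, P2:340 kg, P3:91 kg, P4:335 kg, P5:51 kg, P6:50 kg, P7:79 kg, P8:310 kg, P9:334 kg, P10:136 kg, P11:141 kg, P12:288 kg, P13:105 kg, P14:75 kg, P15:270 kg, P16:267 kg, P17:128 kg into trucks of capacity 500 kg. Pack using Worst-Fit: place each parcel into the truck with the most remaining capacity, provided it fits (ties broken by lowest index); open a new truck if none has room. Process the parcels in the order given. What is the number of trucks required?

Put P1 (305 kg) in truck 1; 195 kg remain.
Put P2 (340 kg) in truck 2; 160 kg remain.
Put P3 (91 kg) in truck 1; 104 kg remain.
Put P4 (335 kg) in truck 3; 165 kg remain.
Put P5 (51 kg) in truck 3; 114 kg remain.
Put P6 (50 kg) in truck 2; 110 kg remain.
Put P7 (79 kg) in truck 3; 35 kg remain.
Put P8 (310 kg) in truck 4; 190 kg remain.
Put P9 (334 kg) in truck 5; 166 kg remain.
Put P10 (136 kg) in truck 4; 54 kg remain.
Put P11 (141 kg) in truck 5; 25 kg remain.
Put P12 (288 kg) in truck 6; 212 kg remain.
Put P13 (105 kg) in truck 6; 107 kg remain.
Put P14 (75 kg) in truck 2; 35 kg remain.
Put P15 (270 kg) in truck 7; 230 kg remain.
Put P16 (267 kg) in truck 8; 233 kg remain.
Put P17 (128 kg) in truck 8; 105 kg remain.
Final trucks: [305,91] [340,50,75] [335,51,79] [310,136] [334,141] [288,105] [270] [267,128].

8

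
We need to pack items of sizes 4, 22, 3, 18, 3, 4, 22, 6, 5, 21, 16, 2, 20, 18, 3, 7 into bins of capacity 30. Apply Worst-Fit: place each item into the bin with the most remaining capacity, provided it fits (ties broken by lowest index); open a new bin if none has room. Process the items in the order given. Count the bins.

7

Put 4 in bin 1; 26 remain.
Put 22 in bin 1; 4 remain.
Put 3 in bin 1; 1 remain.
Put 18 in bin 2; 12 remain.
Put 3 in bin 2; 9 remain.
Put 4 in bin 2; 5 remain.
Put 22 in bin 3; 8 remain.
Put 6 in bin 3; 2 remain.
Put 5 in bin 2; 0 remain.
Put 21 in bin 4; 9 remain.
Put 16 in bin 5; 14 remain.
Put 2 in bin 5; 12 remain.
Put 20 in bin 6; 10 remain.
Put 18 in bin 7; 12 remain.
Put 3 in bin 5; 9 remain.
Put 7 in bin 7; 5 remain.
Final bins: [4,22,3] [18,3,4,5] [22,6] [21] [16,2,3] [20] [18,7].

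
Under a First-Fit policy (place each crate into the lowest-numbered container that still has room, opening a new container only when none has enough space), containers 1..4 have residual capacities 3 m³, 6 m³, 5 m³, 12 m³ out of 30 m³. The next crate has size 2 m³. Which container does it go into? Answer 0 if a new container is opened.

Containers with room: container 1 (3 m³), container 2 (6 m³), container 3 (5 m³), container 4 (12 m³).
The first with room is container 1.

1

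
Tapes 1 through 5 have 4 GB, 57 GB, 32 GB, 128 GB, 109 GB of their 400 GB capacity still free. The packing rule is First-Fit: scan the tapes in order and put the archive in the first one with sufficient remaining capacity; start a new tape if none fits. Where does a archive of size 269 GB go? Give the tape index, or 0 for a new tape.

No tape has ≥ 269 GB free, so a new tape is opened.

0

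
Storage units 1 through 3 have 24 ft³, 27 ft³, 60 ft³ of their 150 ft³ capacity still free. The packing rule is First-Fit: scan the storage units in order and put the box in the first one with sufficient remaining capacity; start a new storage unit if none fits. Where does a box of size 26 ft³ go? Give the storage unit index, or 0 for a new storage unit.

2

Storage units with room: storage unit 2 (27 ft³), storage unit 3 (60 ft³).
The first with room is storage unit 2.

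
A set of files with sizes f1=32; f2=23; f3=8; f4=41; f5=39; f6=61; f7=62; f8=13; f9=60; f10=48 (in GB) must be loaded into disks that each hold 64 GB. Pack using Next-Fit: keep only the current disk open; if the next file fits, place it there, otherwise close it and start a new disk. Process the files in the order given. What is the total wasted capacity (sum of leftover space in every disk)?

125

f1 (32 GB) → disk 1 (remaining 32 GB)
f2 (23 GB) → disk 1 (remaining 9 GB)
f3 (8 GB) → disk 1 (remaining 1 GB)
f4 (41 GB) → disk 2 (remaining 23 GB)
f5 (39 GB) → disk 3 (remaining 25 GB)
f6 (61 GB) → disk 4 (remaining 3 GB)
f7 (62 GB) → disk 5 (remaining 2 GB)
f8 (13 GB) → disk 6 (remaining 51 GB)
f9 (60 GB) → disk 7 (remaining 4 GB)
f10 (48 GB) → disk 8 (remaining 16 GB)
8 disks × 64 GB = 512 GB; used 387 GB; unused 125 GB.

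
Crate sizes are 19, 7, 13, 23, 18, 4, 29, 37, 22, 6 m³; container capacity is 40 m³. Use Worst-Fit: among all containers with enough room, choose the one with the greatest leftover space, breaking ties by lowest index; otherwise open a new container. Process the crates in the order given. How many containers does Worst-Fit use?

6

19 m³ → container 1 (remaining 21 m³)
7 m³ → container 1 (remaining 14 m³)
13 m³ → container 1 (remaining 1 m³)
23 m³ → container 2 (remaining 17 m³)
18 m³ → container 3 (remaining 22 m³)
4 m³ → container 3 (remaining 18 m³)
29 m³ → container 4 (remaining 11 m³)
37 m³ → container 5 (remaining 3 m³)
22 m³ → container 6 (remaining 18 m³)
6 m³ → container 3 (remaining 12 m³)
Final containers: [19,7,13] [23] [18,4,6] [29] [37] [22].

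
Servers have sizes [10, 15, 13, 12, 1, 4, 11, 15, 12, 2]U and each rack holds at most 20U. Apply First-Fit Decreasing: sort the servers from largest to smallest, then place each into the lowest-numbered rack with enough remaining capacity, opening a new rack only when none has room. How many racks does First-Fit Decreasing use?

7

Sorted descending: 15, 15, 13, 12, 12, 11, 10, 4, 2, 1.
Put 15U in rack 1; 5U remain.
Put 15U in rack 2; 5U remain.
Put 13U in rack 3; 7U remain.
Put 12U in rack 4; 8U remain.
Put 12U in rack 5; 8U remain.
Put 11U in rack 6; 9U remain.
Put 10U in rack 7; 10U remain.
Put 4U in rack 1; 1U remain.
Put 2U in rack 2; 3U remain.
Put 1U in rack 1; 0U remain.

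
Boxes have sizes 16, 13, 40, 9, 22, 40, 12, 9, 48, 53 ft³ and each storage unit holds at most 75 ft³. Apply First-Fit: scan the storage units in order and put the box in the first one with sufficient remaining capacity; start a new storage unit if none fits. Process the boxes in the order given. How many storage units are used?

4 storage units

16 ft³ → storage unit 1 (remaining 59 ft³)
13 ft³ → storage unit 1 (remaining 46 ft³)
40 ft³ → storage unit 1 (remaining 6 ft³)
9 ft³ → storage unit 2 (remaining 66 ft³)
22 ft³ → storage unit 2 (remaining 44 ft³)
40 ft³ → storage unit 2 (remaining 4 ft³)
12 ft³ → storage unit 3 (remaining 63 ft³)
9 ft³ → storage unit 3 (remaining 54 ft³)
48 ft³ → storage unit 3 (remaining 6 ft³)
53 ft³ → storage unit 4 (remaining 22 ft³)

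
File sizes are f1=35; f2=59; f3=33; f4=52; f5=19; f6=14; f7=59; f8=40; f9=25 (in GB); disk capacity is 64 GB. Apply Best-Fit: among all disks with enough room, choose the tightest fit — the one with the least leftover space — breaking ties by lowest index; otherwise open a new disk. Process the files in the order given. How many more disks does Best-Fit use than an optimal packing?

Best-Fit: [35,19] [59] [33,14] [52] [59] [40] [25] → 7 disks.
Total size 336 GB; any packing needs at least ⌈336/64⌉ = 6 disks.
An optimal packing achieves that bound: [59] [59] [52] [40,19] [35,25] [33,14] → 6 disks.
Excess: 7 − 6 = 1.

1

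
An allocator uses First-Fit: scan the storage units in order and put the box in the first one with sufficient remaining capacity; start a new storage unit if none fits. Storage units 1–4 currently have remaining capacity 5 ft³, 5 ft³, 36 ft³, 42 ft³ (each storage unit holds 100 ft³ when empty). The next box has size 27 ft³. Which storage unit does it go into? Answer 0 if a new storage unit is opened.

3

Storage units with room: storage unit 3 (36 ft³), storage unit 4 (42 ft³).
The first with room is storage unit 3.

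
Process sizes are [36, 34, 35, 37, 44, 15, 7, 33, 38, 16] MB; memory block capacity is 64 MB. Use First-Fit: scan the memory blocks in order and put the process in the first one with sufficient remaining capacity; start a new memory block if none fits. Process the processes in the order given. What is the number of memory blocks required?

Put 36 MB in memory block 1; 28 MB remain.
Put 34 MB in memory block 2; 30 MB remain.
Put 35 MB in memory block 3; 29 MB remain.
Put 37 MB in memory block 4; 27 MB remain.
Put 44 MB in memory block 5; 20 MB remain.
Put 15 MB in memory block 1; 13 MB remain.
Put 7 MB in memory block 1; 6 MB remain.
Put 33 MB in memory block 6; 31 MB remain.
Put 38 MB in memory block 7; 26 MB remain.
Put 16 MB in memory block 2; 14 MB remain.
Final memory blocks: [36,15,7] [34,16] [35] [37] [44] [33] [38].

7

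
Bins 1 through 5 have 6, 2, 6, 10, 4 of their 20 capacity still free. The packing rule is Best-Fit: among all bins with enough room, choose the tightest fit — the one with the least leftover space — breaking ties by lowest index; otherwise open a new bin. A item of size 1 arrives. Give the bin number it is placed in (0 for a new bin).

2

Bins with room: bin 1 (6), bin 2 (2), bin 3 (6), bin 4 (10), bin 5 (4).
Tightest fit is bin 2 with 2 free.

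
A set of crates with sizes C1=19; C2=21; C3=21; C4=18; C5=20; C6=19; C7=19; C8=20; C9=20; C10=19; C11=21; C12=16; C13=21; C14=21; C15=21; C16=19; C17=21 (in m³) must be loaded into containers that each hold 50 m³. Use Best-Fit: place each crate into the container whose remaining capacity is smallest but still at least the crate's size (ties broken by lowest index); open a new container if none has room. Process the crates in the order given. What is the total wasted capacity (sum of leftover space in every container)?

Put C1 (19 m³) in container 1; 31 m³ remain.
Put C2 (21 m³) in container 1; 10 m³ remain.
Put C3 (21 m³) in container 2; 29 m³ remain.
Put C4 (18 m³) in container 2; 11 m³ remain.
Put C5 (20 m³) in container 3; 30 m³ remain.
Put C6 (19 m³) in container 3; 11 m³ remain.
Put C7 (19 m³) in container 4; 31 m³ remain.
Put C8 (20 m³) in container 4; 11 m³ remain.
Put C9 (20 m³) in container 5; 30 m³ remain.
Put C10 (19 m³) in container 5; 11 m³ remain.
Put C11 (21 m³) in container 6; 29 m³ remain.
Put C12 (16 m³) in container 6; 13 m³ remain.
Put C13 (21 m³) in container 7; 29 m³ remain.
Put C14 (21 m³) in container 7; 8 m³ remain.
Put C15 (21 m³) in container 8; 29 m³ remain.
Put C16 (19 m³) in container 8; 10 m³ remain.
Put C17 (21 m³) in container 9; 29 m³ remain.
9 containers × 50 m³ = 450 m³; used 336 m³; unused 114 m³.

114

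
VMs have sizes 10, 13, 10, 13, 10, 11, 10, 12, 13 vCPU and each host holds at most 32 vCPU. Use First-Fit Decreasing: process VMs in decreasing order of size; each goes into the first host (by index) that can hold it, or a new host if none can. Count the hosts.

4

Sorted descending: 13, 13, 13, 12, 11, 10, 10, 10, 10.
13 vCPU → host 1 (remaining 19 vCPU)
13 vCPU → host 1 (remaining 6 vCPU)
13 vCPU → host 2 (remaining 19 vCPU)
12 vCPU → host 2 (remaining 7 vCPU)
11 vCPU → host 3 (remaining 21 vCPU)
10 vCPU → host 3 (remaining 11 vCPU)
10 vCPU → host 3 (remaining 1 vCPU)
10 vCPU → host 4 (remaining 22 vCPU)
10 vCPU → host 4 (remaining 12 vCPU)
Final hosts: [13,13] [13,12] [11,10,10] [10,10].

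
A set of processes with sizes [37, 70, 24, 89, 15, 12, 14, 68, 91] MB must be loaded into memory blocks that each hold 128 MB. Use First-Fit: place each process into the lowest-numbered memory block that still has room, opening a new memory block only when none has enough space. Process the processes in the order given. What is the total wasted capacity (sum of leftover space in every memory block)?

37 MB → memory block 1 (remaining 91 MB)
70 MB → memory block 1 (remaining 21 MB)
24 MB → memory block 2 (remaining 104 MB)
89 MB → memory block 2 (remaining 15 MB)
15 MB → memory block 1 (remaining 6 MB)
12 MB → memory block 2 (remaining 3 MB)
14 MB → memory block 3 (remaining 114 MB)
68 MB → memory block 3 (remaining 46 MB)
91 MB → memory block 4 (remaining 37 MB)
4 memory blocks × 128 MB = 512 MB; used 420 MB; unused 92 MB.

92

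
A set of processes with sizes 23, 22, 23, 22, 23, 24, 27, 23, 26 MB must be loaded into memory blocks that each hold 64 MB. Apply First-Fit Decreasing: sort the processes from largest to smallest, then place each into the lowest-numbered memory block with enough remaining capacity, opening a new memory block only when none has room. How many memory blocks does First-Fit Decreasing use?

Sorted descending: 27, 26, 24, 23, 23, 23, 23, 22, 22.
Put 27 MB in memory block 1; 37 MB remain.
Put 26 MB in memory block 1; 11 MB remain.
Put 24 MB in memory block 2; 40 MB remain.
Put 23 MB in memory block 2; 17 MB remain.
Put 23 MB in memory block 3; 41 MB remain.
Put 23 MB in memory block 3; 18 MB remain.
Put 23 MB in memory block 4; 41 MB remain.
Put 22 MB in memory block 4; 19 MB remain.
Put 22 MB in memory block 5; 42 MB remain.

5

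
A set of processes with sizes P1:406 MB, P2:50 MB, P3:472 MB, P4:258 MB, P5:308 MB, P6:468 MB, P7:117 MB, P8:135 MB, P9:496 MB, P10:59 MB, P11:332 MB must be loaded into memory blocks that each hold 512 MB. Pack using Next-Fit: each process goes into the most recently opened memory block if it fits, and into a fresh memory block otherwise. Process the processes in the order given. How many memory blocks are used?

Put P1 (406 MB) in memory block 1; 106 MB remain.
Put P2 (50 MB) in memory block 1; 56 MB remain.
Put P3 (472 MB) in memory block 2; 40 MB remain.
Put P4 (258 MB) in memory block 3; 254 MB remain.
Put P5 (308 MB) in memory block 4; 204 MB remain.
Put P6 (468 MB) in memory block 5; 44 MB remain.
Put P7 (117 MB) in memory block 6; 395 MB remain.
Put P8 (135 MB) in memory block 6; 260 MB remain.
Put P9 (496 MB) in memory block 7; 16 MB remain.
Put P10 (59 MB) in memory block 8; 453 MB remain.
Put P11 (332 MB) in memory block 8; 121 MB remain.

8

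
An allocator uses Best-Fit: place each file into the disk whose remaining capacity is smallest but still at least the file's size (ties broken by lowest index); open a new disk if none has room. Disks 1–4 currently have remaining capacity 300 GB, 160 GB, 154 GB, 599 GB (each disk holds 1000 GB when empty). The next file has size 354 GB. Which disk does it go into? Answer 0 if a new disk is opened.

Disks with room: disk 4 (599 GB).
Tightest fit is disk 4 with 599 GB free.

4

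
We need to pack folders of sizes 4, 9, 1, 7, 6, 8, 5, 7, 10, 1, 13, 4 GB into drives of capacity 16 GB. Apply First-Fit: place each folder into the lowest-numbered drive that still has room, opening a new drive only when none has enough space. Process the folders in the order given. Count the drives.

4 GB → drive 1 (remaining 12 GB)
9 GB → drive 1 (remaining 3 GB)
1 GB → drive 1 (remaining 2 GB)
7 GB → drive 2 (remaining 9 GB)
6 GB → drive 2 (remaining 3 GB)
8 GB → drive 3 (remaining 8 GB)
5 GB → drive 3 (remaining 3 GB)
7 GB → drive 4 (remaining 9 GB)
10 GB → drive 5 (remaining 6 GB)
1 GB → drive 1 (remaining 1 GB)
13 GB → drive 6 (remaining 3 GB)
4 GB → drive 4 (remaining 5 GB)

6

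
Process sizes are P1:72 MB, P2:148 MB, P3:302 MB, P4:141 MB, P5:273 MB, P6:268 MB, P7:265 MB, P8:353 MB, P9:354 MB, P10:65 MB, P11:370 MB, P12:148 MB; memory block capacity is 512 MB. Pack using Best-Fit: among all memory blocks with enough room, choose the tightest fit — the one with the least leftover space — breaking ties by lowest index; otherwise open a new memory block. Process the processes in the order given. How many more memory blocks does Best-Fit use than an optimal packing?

0

Best-Fit: [72,148,273] [302,141,65] [268] [265] [353] [354,148] [370] → 7 memory blocks.
7 processes exceed 256 MB (half the capacity), and no two of those can share a memory block, so at least 7 memory blocks are needed.
So 7 is already optimal.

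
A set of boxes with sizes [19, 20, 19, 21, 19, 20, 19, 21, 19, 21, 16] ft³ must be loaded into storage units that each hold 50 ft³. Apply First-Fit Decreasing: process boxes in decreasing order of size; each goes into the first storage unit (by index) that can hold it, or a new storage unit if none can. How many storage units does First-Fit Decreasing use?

6 storage units

Sorted descending: 21, 21, 21, 20, 20, 19, 19, 19, 19, 19, 16.
21 ft³ → storage unit 1 (remaining 29 ft³)
21 ft³ → storage unit 1 (remaining 8 ft³)
21 ft³ → storage unit 2 (remaining 29 ft³)
20 ft³ → storage unit 2 (remaining 9 ft³)
20 ft³ → storage unit 3 (remaining 30 ft³)
19 ft³ → storage unit 3 (remaining 11 ft³)
19 ft³ → storage unit 4 (remaining 31 ft³)
19 ft³ → storage unit 4 (remaining 12 ft³)
19 ft³ → storage unit 5 (remaining 31 ft³)
19 ft³ → storage unit 5 (remaining 12 ft³)
16 ft³ → storage unit 6 (remaining 34 ft³)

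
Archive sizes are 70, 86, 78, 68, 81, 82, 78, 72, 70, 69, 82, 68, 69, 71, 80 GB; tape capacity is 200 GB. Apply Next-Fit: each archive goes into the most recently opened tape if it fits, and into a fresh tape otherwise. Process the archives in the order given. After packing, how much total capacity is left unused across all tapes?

70 GB → tape 1 (remaining 130 GB)
86 GB → tape 1 (remaining 44 GB)
78 GB → tape 2 (remaining 122 GB)
68 GB → tape 2 (remaining 54 GB)
81 GB → tape 3 (remaining 119 GB)
82 GB → tape 3 (remaining 37 GB)
78 GB → tape 4 (remaining 122 GB)
72 GB → tape 4 (remaining 50 GB)
70 GB → tape 5 (remaining 130 GB)
69 GB → tape 5 (remaining 61 GB)
82 GB → tape 6 (remaining 118 GB)
68 GB → tape 6 (remaining 50 GB)
69 GB → tape 7 (remaining 131 GB)
71 GB → tape 7 (remaining 60 GB)
80 GB → tape 8 (remaining 120 GB)
8 tapes × 200 GB = 1600 GB; used 1124 GB; unused 476 GB.

476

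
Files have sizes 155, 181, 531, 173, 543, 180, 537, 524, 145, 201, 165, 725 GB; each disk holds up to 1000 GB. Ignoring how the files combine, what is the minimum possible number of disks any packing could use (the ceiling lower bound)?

Total size = 155 + 181 + 531 + 173 + 543 + 180 + 537 + 524 + 145 + 201 + 165 + 725 = 4060 GB.
⌈4060 / 1000⌉ = 5.

5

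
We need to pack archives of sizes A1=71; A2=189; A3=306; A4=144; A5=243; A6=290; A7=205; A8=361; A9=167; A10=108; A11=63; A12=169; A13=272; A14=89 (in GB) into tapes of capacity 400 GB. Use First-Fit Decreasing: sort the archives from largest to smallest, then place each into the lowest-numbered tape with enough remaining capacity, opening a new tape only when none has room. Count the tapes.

7

Sorted descending: 361, 306, 290, 272, 243, 205, 189, 169, 167, 144, 108, 89, 71, 63.
361 GB → tape 1 (remaining 39 GB)
306 GB → tape 2 (remaining 94 GB)
290 GB → tape 3 (remaining 110 GB)
272 GB → tape 4 (remaining 128 GB)
243 GB → tape 5 (remaining 157 GB)
205 GB → tape 6 (remaining 195 GB)
189 GB → tape 6 (remaining 6 GB)
169 GB → tape 7 (remaining 231 GB)
167 GB → tape 7 (remaining 64 GB)
144 GB → tape 5 (remaining 13 GB)
108 GB → tape 3 (remaining 2 GB)
89 GB → tape 2 (remaining 5 GB)
71 GB → tape 4 (remaining 57 GB)
63 GB → tape 7 (remaining 1 GB)
Final tapes: [361] [306,89] [290,108] [272,71] [243,144] [205,189] [169,167,63].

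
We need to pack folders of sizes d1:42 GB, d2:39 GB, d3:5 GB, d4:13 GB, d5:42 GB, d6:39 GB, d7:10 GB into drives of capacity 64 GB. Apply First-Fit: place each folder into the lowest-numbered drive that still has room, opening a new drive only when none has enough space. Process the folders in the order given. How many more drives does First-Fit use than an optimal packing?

0

First-Fit: [42,5,13] [39,10] [42] [39] → 4 drives.
4 folders exceed 32 GB (half the capacity), and no two of those can share a drive, so at least 4 drives are needed.
So 4 is already optimal.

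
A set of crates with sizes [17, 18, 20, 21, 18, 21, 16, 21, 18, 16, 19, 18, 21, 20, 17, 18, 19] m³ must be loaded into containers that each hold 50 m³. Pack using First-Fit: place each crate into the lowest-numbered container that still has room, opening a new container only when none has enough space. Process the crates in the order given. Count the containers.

Put 17 m³ in container 1; 33 m³ remain.
Put 18 m³ in container 1; 15 m³ remain.
Put 20 m³ in container 2; 30 m³ remain.
Put 21 m³ in container 2; 9 m³ remain.
Put 18 m³ in container 3; 32 m³ remain.
Put 21 m³ in container 3; 11 m³ remain.
Put 16 m³ in container 4; 34 m³ remain.
Put 21 m³ in container 4; 13 m³ remain.
Put 18 m³ in container 5; 32 m³ remain.
Put 16 m³ in container 5; 16 m³ remain.
Put 19 m³ in container 6; 31 m³ remain.
Put 18 m³ in container 6; 13 m³ remain.
Put 21 m³ in container 7; 29 m³ remain.
Put 20 m³ in container 7; 9 m³ remain.
Put 17 m³ in container 8; 33 m³ remain.
Put 18 m³ in container 8; 15 m³ remain.
Put 19 m³ in container 9; 31 m³ remain.

9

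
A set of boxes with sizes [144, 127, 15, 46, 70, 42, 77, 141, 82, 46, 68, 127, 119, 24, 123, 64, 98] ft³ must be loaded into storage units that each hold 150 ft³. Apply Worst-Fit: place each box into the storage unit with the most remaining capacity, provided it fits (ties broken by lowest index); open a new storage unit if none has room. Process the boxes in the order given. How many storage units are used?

storage unit 1: place 144 ft³, 6 ft³ left
storage unit 2: place 127 ft³, 23 ft³ left
storage unit 2: place 15 ft³, 8 ft³ left
storage unit 3: place 46 ft³, 104 ft³ left
storage unit 3: place 70 ft³, 34 ft³ left
storage unit 4: place 42 ft³, 108 ft³ left
storage unit 4: place 77 ft³, 31 ft³ left
storage unit 5: place 141 ft³, 9 ft³ left
storage unit 6: place 82 ft³, 68 ft³ left
storage unit 6: place 46 ft³, 22 ft³ left
storage unit 7: place 68 ft³, 82 ft³ left
storage unit 8: place 127 ft³, 23 ft³ left
storage unit 9: place 119 ft³, 31 ft³ left
storage unit 7: place 24 ft³, 58 ft³ left
storage unit 10: place 123 ft³, 27 ft³ left
storage unit 11: place 64 ft³, 86 ft³ left
storage unit 12: place 98 ft³, 52 ft³ left
Final storage units: [144] [127,15] [46,70] [42,77] [141] [82,46] [68,24] [127] [119] [123] [64] [98].

12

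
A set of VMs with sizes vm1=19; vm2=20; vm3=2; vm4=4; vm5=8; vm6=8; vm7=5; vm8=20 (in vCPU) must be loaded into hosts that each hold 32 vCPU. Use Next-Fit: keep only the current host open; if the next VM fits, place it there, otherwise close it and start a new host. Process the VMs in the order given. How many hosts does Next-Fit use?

host 1: place vm1 (19 vCPU), 13 vCPU left
host 2: place vm2 (20 vCPU), 12 vCPU left
host 2: place vm3 (2 vCPU), 10 vCPU left
host 2: place vm4 (4 vCPU), 6 vCPU left
host 3: place vm5 (8 vCPU), 24 vCPU left
host 3: place vm6 (8 vCPU), 16 vCPU left
host 3: place vm7 (5 vCPU), 11 vCPU left
host 4: place vm8 (20 vCPU), 12 vCPU left
Final hosts: [19] [20,2,4] [8,8,5] [20].

4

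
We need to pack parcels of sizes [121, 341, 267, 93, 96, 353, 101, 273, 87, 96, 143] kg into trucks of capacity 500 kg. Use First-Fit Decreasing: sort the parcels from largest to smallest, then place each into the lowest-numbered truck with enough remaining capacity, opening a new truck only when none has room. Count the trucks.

Sorted descending: 353, 341, 273, 267, 143, 121, 101, 96, 96, 93, 87.
353 kg → truck 1 (remaining 147 kg)
341 kg → truck 2 (remaining 159 kg)
273 kg → truck 3 (remaining 227 kg)
267 kg → truck 4 (remaining 233 kg)
143 kg → truck 1 (remaining 4 kg)
121 kg → truck 2 (remaining 38 kg)
101 kg → truck 3 (remaining 126 kg)
96 kg → truck 3 (remaining 30 kg)
96 kg → truck 4 (remaining 137 kg)
93 kg → truck 4 (remaining 44 kg)
87 kg → truck 5 (remaining 413 kg)

5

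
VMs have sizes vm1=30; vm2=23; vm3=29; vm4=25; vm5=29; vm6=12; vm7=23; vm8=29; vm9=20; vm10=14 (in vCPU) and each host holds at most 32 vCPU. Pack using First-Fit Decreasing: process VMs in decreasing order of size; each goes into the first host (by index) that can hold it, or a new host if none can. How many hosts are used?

Sorted descending: 30, 29, 29, 29, 25, 23, 23, 20, 14, 12.
30 vCPU → host 1 (remaining 2 vCPU)
29 vCPU → host 2 (remaining 3 vCPU)
29 vCPU → host 3 (remaining 3 vCPU)
29 vCPU → host 4 (remaining 3 vCPU)
25 vCPU → host 5 (remaining 7 vCPU)
23 vCPU → host 6 (remaining 9 vCPU)
23 vCPU → host 7 (remaining 9 vCPU)
20 vCPU → host 8 (remaining 12 vCPU)
14 vCPU → host 9 (remaining 18 vCPU)
12 vCPU → host 8 (remaining 0 vCPU)

9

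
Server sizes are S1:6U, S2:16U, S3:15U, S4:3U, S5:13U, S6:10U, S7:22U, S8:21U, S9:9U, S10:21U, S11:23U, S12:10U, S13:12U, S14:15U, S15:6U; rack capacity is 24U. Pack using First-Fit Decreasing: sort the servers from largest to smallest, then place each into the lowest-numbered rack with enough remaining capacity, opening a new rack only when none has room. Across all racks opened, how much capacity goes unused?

14

Sorted descending: 23, 22, 21, 21, 16, 15, 15, 13, 12, 10, 10, 9, 6, 6, 3.
23U → rack 1 (remaining 1U)
22U → rack 2 (remaining 2U)
21U → rack 3 (remaining 3U)
21U → rack 4 (remaining 3U)
16U → rack 5 (remaining 8U)
15U → rack 6 (remaining 9U)
15U → rack 7 (remaining 9U)
13U → rack 8 (remaining 11U)
12U → rack 9 (remaining 12U)
10U → rack 8 (remaining 1U)
10U → rack 9 (remaining 2U)
9U → rack 6 (remaining 0U)
6U → rack 5 (remaining 2U)
6U → rack 7 (remaining 3U)
3U → rack 3 (remaining 0U)
9 racks × 24U = 216U; used 202U; unused 14U.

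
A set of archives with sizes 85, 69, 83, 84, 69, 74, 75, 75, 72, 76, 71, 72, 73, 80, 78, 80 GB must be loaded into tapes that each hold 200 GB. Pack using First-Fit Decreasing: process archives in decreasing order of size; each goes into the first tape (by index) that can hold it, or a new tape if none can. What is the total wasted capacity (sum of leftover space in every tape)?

384

Sorted descending: 85, 84, 83, 80, 80, 78, 76, 75, 75, 74, 73, 72, 72, 71, 69, 69.
tape 1: place 85 GB, 115 GB left
tape 1: place 84 GB, 31 GB left
tape 2: place 83 GB, 117 GB left
tape 2: place 80 GB, 37 GB left
tape 3: place 80 GB, 120 GB left
tape 3: place 78 GB, 42 GB left
tape 4: place 76 GB, 124 GB left
tape 4: place 75 GB, 49 GB left
tape 5: place 75 GB, 125 GB left
tape 5: place 74 GB, 51 GB left
tape 6: place 73 GB, 127 GB left
tape 6: place 72 GB, 55 GB left
tape 7: place 72 GB, 128 GB left
tape 7: place 71 GB, 57 GB left
tape 8: place 69 GB, 131 GB left
tape 8: place 69 GB, 62 GB left
8 tapes × 200 GB = 1600 GB; used 1216 GB; unused 384 GB.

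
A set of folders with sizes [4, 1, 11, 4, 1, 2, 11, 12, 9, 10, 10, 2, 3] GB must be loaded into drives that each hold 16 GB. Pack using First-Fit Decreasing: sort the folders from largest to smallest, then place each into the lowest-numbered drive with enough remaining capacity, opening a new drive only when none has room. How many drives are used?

Sorted descending: 12, 11, 11, 10, 10, 9, 4, 4, 3, 2, 2, 1, 1.
Put 12 GB in drive 1; 4 GB remain.
Put 11 GB in drive 2; 5 GB remain.
Put 11 GB in drive 3; 5 GB remain.
Put 10 GB in drive 4; 6 GB remain.
Put 10 GB in drive 5; 6 GB remain.
Put 9 GB in drive 6; 7 GB remain.
Put 4 GB in drive 1; 0 GB remain.
Put 4 GB in drive 2; 1 GB remain.
Put 3 GB in drive 3; 2 GB remain.
Put 2 GB in drive 3; 0 GB remain.
Put 2 GB in drive 4; 4 GB remain.
Put 1 GB in drive 2; 0 GB remain.
Put 1 GB in drive 4; 3 GB remain.
Final drives: [12,4] [11,4,1] [11,3,2] [10,2,1] [10] [9].

6 drives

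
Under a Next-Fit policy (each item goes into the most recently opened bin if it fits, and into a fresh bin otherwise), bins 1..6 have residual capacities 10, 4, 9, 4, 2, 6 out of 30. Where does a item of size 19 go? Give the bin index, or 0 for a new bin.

0

Next-Fit only looks at bin 6, which has 6 free.
19 does not fit, so a new bin is opened.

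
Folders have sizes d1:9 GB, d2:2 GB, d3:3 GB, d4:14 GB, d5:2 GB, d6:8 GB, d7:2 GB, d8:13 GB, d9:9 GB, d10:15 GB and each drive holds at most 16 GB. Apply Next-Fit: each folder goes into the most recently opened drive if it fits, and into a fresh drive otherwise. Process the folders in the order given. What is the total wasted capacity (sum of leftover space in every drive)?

19

Put d1 (9 GB) in drive 1; 7 GB remain.
Put d2 (2 GB) in drive 1; 5 GB remain.
Put d3 (3 GB) in drive 1; 2 GB remain.
Put d4 (14 GB) in drive 2; 2 GB remain.
Put d5 (2 GB) in drive 2; 0 GB remain.
Put d6 (8 GB) in drive 3; 8 GB remain.
Put d7 (2 GB) in drive 3; 6 GB remain.
Put d8 (13 GB) in drive 4; 3 GB remain.
Put d9 (9 GB) in drive 5; 7 GB remain.
Put d10 (15 GB) in drive 6; 1 GB remain.
6 drives × 16 GB = 96 GB; used 77 GB; unused 19 GB.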